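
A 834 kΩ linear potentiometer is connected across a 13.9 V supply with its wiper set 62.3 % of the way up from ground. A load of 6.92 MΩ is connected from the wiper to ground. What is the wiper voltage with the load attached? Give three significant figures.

V ≈ 8.42 V

The wiper splits the pot into (1−α)R = 314.4 kΩ above and αR = 519.6 kΩ below.
Lower section ‖ load = 483.3 kΩ.
V_wiper = 13.9 × 483.3/(314.4 + 483.3) = 8.42 V.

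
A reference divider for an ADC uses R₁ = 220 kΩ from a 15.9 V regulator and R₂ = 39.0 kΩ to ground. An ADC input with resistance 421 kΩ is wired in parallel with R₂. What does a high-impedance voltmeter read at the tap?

The load sits in parallel with R₂: R₂‖R_L = (39.0 × 421) / (39.0 + 421) = 35.69 kΩ.
V_out = 15.9 × 35.69 / (220 + 35.69) = 15.9 × 35.69/255.7 = 2.22 V.

V_out ≈ 2.22 V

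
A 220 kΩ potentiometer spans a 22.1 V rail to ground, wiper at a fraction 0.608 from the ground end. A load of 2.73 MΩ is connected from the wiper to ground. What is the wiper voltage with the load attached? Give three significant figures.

V ≈ 13.2 V

The wiper splits the pot into (1−α)R = 86.24 kΩ above and αR = 133.8 kΩ below.
Lower section ‖ load = 127.5 kΩ.
V_wiper = 22.1 × 127.5/(86.24 + 127.5) = 13.2 V.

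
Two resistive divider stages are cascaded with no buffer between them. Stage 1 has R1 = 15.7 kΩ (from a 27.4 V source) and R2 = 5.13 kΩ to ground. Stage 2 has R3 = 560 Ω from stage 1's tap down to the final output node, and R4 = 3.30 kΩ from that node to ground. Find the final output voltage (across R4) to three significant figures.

Stage 2 presents R3+R4 = 3860 Ω as a load on stage 1's tap.
Stage 1's lower leg becomes R2‖(R3+R4) = 2203 Ω, so V_mid = 27.4 × 2203/17900 = 3.371 V.
Stage 2 is itself unloaded: V_out = V_mid × R4/(R3+R4) = 3.371 × 3300/3860 = 2.88 V.

V_out ≈ 2.88 V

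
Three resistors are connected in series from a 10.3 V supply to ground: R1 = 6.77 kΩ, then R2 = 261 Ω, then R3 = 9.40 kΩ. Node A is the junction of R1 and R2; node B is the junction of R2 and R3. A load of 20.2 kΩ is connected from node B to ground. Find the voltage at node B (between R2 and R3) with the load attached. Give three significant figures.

V ≈ 4.91 V

At node B, R3 is in parallel with the load: R3‖R_L = 6415 Ω.
Below node A the resistance is R2 + (R3‖R_L) = 6676 Ω, so V_A = 10.3 × 6676/13450 = 5.114 V.
Then V_B = V_A × (R3‖R_L)/(R2 + R3‖R_L) = 5.114 × 6415/6676 = 4.91 V.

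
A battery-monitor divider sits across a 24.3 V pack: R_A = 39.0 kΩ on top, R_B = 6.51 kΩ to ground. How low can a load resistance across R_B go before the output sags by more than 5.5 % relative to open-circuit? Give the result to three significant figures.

Output resistance R_th = R_A‖R_B = (39.0 × 6.51)/45.51 = 5.579 kΩ.
The fractional drop is R_th/(R_th + R_L); requiring this ≤ 0.0550 gives R_L ≥ R_th(1/0.0550 − 1) = 5.579 × 17.18 = 95.9 kΩ.

R_L(min) ≈ 95.9 kΩ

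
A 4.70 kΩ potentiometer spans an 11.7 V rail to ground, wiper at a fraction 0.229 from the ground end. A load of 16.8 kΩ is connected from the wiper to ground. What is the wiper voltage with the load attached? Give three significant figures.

V ≈ 2.55 V

The wiper splits the pot into (1−α)R = 3.624 kΩ above and αR = 1.076 kΩ below.
Lower section ‖ load = 1.011 kΩ.
V_wiper = 11.7 × 1.011/(3.624 + 1.011) = 2.55 V.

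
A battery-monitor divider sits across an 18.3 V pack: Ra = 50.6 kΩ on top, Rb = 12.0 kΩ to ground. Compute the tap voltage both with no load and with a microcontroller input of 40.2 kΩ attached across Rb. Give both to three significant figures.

Unloaded: 3.51 V; loaded: 2.83 V

Open-circuit: V = 18.3 × 12.0/(50.6 + 12.0) = 3.51 V.
With the load, Rb becomes Rb‖R_L = 9.241 kΩ, so V = 18.3 × 9.241/59.84 = 2.83 V.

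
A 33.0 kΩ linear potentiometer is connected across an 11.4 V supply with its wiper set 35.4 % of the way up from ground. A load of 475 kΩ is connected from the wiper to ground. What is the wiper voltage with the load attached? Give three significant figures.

V ≈ 3.97 V

The wiper splits the pot into (1−α)R = 21.32 kΩ above and αR = 11.68 kΩ below.
Lower section ‖ load = 11.40 kΩ.
V_wiper = 11.4 × 11.40/(21.32 + 11.40) = 3.97 V.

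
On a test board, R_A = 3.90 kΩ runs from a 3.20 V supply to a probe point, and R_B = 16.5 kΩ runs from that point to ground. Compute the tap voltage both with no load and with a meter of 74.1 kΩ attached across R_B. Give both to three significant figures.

Open-circuit: V = 3.20 × 16.5/(3.90 + 16.5) = 2.59 V.
With the load, R_B becomes R_B‖R_L = 13.50 kΩ, so V = 3.20 × 13.50/17.40 = 2.48 V.

Unloaded: 2.59 V; loaded: 2.48 V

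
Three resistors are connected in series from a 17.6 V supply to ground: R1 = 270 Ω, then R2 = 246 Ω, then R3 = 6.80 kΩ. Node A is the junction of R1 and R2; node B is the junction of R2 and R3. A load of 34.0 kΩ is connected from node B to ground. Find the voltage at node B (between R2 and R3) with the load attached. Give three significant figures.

At node B, R3 is in parallel with the load: R3‖R_L = 5667 Ω.
Below node A the resistance is R2 + (R3‖R_L) = 5913 Ω, so V_A = 17.6 × 5913/6183 = 16.83 V.
Then V_B = V_A × (R3‖R_L)/(R2 + R3‖R_L) = 16.83 × 5667/5913 = 16.1 V.

V ≈ 16.1 V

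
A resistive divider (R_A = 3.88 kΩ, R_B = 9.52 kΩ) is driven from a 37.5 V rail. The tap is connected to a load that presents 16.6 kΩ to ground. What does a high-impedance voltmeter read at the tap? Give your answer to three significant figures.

V_out ≈ 22.8 V

The load sits in parallel with R_B: R_B‖R_L = (9.52 × 16.6) / (9.52 + 16.6) = 6.050 kΩ.
V_out = 37.5 × 6.050 / (3.88 + 6.050) = 37.5 × 6.050/9.930 = 22.8 V.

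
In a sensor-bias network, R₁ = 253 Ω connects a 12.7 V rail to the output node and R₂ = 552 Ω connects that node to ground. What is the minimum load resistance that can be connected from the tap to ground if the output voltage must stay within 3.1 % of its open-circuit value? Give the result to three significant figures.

Output resistance R_th = R₁‖R₂ = (253 × 552)/805.0 = 173.5 Ω.
The fractional drop is R_th/(R_th + R_L); requiring this ≤ 0.0310 gives R_L ≥ R_th(1/0.0310 − 1) = 173.5 × 31.26 = 5.42 kΩ.

R_L(min) ≈ 5.42 kΩ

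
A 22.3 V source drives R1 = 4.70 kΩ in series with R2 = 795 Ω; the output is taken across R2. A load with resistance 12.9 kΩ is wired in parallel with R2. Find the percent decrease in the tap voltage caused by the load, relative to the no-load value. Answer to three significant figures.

5.01 %

The divider's output (Thévenin) resistance is R1‖R2 = 680.0 Ω.
Fractional drop under load = R_th/(R_th + R_L) = 680.0 / (680.0 + 12900) = 0.05007.
So the output falls by 5.01 %.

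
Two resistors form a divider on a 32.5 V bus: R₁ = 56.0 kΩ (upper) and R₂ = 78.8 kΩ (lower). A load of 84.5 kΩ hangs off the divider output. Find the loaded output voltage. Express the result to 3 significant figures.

The load sits in parallel with R₂: R₂‖R_L = (78.8 × 84.5) / (78.8 + 84.5) = 40.78 kΩ.
V_out = 32.5 × 40.78 / (56.0 + 40.78) = 32.5 × 40.78/96.78 = 13.7 V.

V_out ≈ 13.7 V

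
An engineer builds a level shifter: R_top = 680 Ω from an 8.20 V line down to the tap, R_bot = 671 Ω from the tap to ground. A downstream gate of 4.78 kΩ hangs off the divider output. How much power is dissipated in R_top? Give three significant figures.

Total resistance from the source is R_top + (R_bot‖R_L) = 1268 Ω, so I = 8.20/1268 Ω = 6.465 mA.
P = I²·R_top = (6.465 mA)² × 680 Ω = 28.4 mW.

P ≈ 28.4 mW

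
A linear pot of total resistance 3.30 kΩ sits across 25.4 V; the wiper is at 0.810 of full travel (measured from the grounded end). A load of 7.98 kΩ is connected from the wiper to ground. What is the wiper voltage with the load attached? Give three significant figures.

The wiper splits the pot into (1−α)R = 627.0 Ω above and αR = 2673 Ω below.
Lower section ‖ load = 2002 Ω.
V_wiper = 25.4 × 2002/(627.0 + 2002) = 19.3 V.

V ≈ 19.3 V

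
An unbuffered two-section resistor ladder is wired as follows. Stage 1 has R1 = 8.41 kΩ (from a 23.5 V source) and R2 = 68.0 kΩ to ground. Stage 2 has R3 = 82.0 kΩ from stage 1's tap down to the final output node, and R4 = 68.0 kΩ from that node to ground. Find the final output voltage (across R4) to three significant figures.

V_out ≈ 9.03 V

Stage 2 presents R3+R4 = 150.0 kΩ as a load on stage 1's tap.
Stage 1's lower leg becomes R2‖(R3+R4) = 46.79 kΩ, so V_mid = 23.5 × 46.79/55.20 = 19.92 V.
Stage 2 is itself unloaded: V_out = V_mid × R4/(R3+R4) = 19.92 × 68.0/150.0 = 9.03 V.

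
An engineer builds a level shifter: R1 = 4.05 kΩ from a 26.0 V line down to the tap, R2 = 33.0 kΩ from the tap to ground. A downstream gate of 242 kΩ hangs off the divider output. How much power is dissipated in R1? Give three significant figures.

Total resistance from the source is R1 + (R2‖R_L) = 33.09 kΩ, so I = 26.0/33.09 kΩ = 0.7857 mA.
P = I²·R1 = (0.7857 mA)² × 4.05 kΩ = 2.50 mW.

P ≈ 2.50 mW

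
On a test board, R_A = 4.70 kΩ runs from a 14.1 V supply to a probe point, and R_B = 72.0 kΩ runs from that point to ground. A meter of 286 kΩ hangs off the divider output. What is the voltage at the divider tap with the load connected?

The load sits in parallel with R_B: R_B‖R_L = (72.0 × 286) / (72.0 + 286) = 57.52 kΩ.
V_out = 14.1 × 57.52 / (4.70 + 57.52) = 14.1 × 57.52/62.22 = 13.0 V.

V_out ≈ 13.0 V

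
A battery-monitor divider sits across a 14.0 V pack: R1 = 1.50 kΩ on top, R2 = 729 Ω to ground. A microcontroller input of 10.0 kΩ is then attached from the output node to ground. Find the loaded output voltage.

V_out ≈ 4.36 V

The load sits in parallel with R2: R2‖R_L = (729 × 10000) / (729 + 10000) = 679.5 Ω.
V_out = 14.0 × 679.5 / (1500 + 679.5) = 14.0 × 679.5/2179 = 4.36 V.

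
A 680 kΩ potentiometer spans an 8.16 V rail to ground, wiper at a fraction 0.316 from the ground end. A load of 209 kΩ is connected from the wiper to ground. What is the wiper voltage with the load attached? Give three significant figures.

The wiper splits the pot into (1−α)R = 465.1 kΩ above and αR = 214.9 kΩ below.
Lower section ‖ load = 105.9 kΩ.
V_wiper = 8.16 × 105.9/(465.1 + 105.9) = 1.51 V.

V ≈ 1.51 V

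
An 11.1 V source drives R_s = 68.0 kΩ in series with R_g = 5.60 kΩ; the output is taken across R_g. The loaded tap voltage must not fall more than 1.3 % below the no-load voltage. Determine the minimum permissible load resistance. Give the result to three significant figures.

Output resistance R_th = R_s‖R_g = (68.0 × 5.60)/73.60 = 5.174 kΩ.
The fractional drop is R_th/(R_th + R_L); requiring this ≤ 0.0130 gives R_L ≥ R_th(1/0.0130 − 1) = 5.174 × 75.92 = 393 kΩ.

R_L(min) ≈ 393 kΩ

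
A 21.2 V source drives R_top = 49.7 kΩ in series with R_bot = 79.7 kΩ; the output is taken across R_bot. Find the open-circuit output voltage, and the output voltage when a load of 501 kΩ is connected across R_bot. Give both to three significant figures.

Open-circuit: V = 21.2 × 79.7/(49.7 + 79.7) = 13.1 V.
With the load, R_bot becomes R_bot‖R_L = 68.76 kΩ, so V = 21.2 × 68.76/118.5 = 12.3 V.

Unloaded: 13.1 V; loaded: 12.3 V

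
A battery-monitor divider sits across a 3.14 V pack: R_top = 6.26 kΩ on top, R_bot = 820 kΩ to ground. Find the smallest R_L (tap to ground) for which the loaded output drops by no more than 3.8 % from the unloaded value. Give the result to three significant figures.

R_L(min) ≈ 157 kΩ

Output resistance R_th = R_top‖R_bot = (6.26 × 820)/826.3 = 6.213 kΩ.
The fractional drop is R_th/(R_th + R_L); requiring this ≤ 0.0380 gives R_L ≥ R_th(1/0.0380 − 1) = 6.213 × 25.32 = 157 kΩ.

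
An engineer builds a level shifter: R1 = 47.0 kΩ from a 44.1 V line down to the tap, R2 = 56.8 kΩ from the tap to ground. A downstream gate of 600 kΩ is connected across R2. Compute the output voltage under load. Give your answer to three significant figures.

The load sits in parallel with R2: R2‖R_L = (56.8 × 600) / (56.8 + 600) = 51.89 kΩ.
V_out = 44.1 × 51.89 / (47.0 + 51.89) = 44.1 × 51.89/98.89 = 23.1 V.

V_out ≈ 23.1 V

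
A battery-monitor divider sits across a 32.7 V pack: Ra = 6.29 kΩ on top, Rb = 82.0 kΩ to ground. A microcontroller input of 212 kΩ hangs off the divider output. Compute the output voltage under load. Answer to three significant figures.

The load sits in parallel with Rb: Rb‖R_L = (82.0 × 212) / (82.0 + 212) = 59.13 kΩ.
V_out = 32.7 × 59.13 / (6.29 + 59.13) = 32.7 × 59.13/65.42 = 29.6 V.

V_out ≈ 29.6 V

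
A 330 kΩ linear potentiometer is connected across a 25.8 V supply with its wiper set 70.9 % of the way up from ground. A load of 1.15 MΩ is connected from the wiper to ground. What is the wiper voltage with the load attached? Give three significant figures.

The wiper splits the pot into (1−α)R = 96.03 kΩ above and αR = 234.0 kΩ below.
Lower section ‖ load = 194.4 kΩ.
V_wiper = 25.8 × 194.4/(96.03 + 194.4) = 17.3 V.

V ≈ 17.3 V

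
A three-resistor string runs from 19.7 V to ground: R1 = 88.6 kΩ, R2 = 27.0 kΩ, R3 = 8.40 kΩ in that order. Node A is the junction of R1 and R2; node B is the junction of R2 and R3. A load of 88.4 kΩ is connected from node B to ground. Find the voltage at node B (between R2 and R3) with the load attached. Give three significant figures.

V ≈ 1.23 V

At node B, R3 is in parallel with the load: R3‖R_L = 7.671 kΩ.
Below node A the resistance is R2 + (R3‖R_L) = 34.67 kΩ, so V_A = 19.7 × 34.67/123.3 = 5.541 V.
Then V_B = V_A × (R3‖R_L)/(R2 + R3‖R_L) = 5.541 × 7.671/34.67 = 1.23 V.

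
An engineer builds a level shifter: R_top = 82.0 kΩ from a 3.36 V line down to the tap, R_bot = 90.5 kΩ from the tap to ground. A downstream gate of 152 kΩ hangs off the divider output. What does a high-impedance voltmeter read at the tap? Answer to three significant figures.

V_out ≈ 1.37 V

The load sits in parallel with R_bot: R_bot‖R_L = (90.5 × 152) / (90.5 + 152) = 56.73 kΩ.
V_out = 3.36 × 56.73 / (82.0 + 56.73) = 3.36 × 56.73/138.7 = 1.37 V.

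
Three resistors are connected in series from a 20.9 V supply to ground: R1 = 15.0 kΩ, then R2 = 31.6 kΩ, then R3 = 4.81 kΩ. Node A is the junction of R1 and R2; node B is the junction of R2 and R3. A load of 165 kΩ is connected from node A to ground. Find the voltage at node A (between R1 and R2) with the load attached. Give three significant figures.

V ≈ 13.9 V

Below node A the series string R2+R3 = 36.41 kΩ sits in parallel with the 165 kΩ load: 29.83 kΩ.
V_A = 20.9 × 29.83/(15.0 + 29.83) = 13.9 V.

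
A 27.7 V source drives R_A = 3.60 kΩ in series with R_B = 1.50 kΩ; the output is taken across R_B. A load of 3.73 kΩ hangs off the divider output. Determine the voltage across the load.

The load sits in parallel with R_B: R_B‖R_L = (1.50 × 3.73) / (1.50 + 3.73) = 1.070 kΩ.
V_out = 27.7 × 1.070 / (3.60 + 1.070) = 27.7 × 1.070/4.670 = 6.35 V.

V_out ≈ 6.35 V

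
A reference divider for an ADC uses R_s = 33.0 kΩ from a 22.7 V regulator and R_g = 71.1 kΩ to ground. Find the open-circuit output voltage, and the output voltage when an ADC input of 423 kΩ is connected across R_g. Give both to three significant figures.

Open-circuit: V = 22.7 × 71.1/(33.0 + 71.1) = 15.5 V.
With the load, R_g becomes R_g‖R_L = 60.87 kΩ, so V = 22.7 × 60.87/93.87 = 14.7 V.

Unloaded: 15.5 V; loaded: 14.7 V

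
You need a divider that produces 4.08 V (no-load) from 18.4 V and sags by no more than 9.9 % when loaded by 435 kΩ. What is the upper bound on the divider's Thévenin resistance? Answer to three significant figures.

Loading drop = R_th/(R_th + R_L) ≤ 0.0990, so R_th ≤ R_L · ε/(1−ε) = 435 kΩ × 0.0990/0.9010 = 47.8 kΩ.
(Any R1, R2 with R2/(R1+R2) = 0.222 and R1‖R2 ≤ 47.8 kΩ will meet the spec.)

R_th ≤ 47.8 kΩ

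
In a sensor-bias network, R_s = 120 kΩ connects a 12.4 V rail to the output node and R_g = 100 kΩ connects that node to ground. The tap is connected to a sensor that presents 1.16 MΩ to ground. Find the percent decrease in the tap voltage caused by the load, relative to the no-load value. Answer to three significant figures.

4.49 %

The divider's output (Thévenin) resistance is R_s‖R_g = 54.55 kΩ.
Fractional drop under load = R_th/(R_th + R_L) = 54.55 / (54.55 + 1160) = 0.04491.
So the output falls by 4.49 %.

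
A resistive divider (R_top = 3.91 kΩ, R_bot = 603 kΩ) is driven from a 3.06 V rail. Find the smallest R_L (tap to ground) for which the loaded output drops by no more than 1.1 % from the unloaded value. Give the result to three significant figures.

Output resistance R_th = R_top‖R_bot = (3.91 × 603)/606.9 = 3.885 kΩ.
The fractional drop is R_th/(R_th + R_L); requiring this ≤ 0.0110 gives R_L ≥ R_th(1/0.0110 − 1) = 3.885 × 89.91 = 349 kΩ.

R_L(min) ≈ 349 kΩ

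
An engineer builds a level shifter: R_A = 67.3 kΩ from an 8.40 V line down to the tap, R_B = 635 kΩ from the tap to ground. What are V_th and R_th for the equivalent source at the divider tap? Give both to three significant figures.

V_th is the open-circuit tap voltage: 8.40 × 635/(67.3 + 635) = 7.60 V.
With the supply zeroed, R_A and R_B appear in parallel from the tap: R_th = R_A‖R_B = (67.3 × 635)/702.3 = 60.9 kΩ.

V_th = 7.60 V, R_th = 60.9 kΩ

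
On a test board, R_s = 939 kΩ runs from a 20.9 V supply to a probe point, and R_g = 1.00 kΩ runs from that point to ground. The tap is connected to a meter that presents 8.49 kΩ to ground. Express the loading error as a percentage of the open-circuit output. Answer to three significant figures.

Unloaded V = 20.9 × 1.00/940.0 = 0.022234 V.
Loaded: R_g‖R_L = 0.8946 kΩ, giving V = 20.9 × 0.8946/939.9 = 0.019893 V.
Drop = (0.022234 − 0.019893) / 0.022234 = 10.5 %.

10.5 %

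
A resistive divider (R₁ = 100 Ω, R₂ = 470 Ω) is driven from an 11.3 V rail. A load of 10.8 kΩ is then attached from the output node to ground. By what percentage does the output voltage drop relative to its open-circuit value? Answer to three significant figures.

0.758 %

The divider's output (Thévenin) resistance is R₁‖R₂ = 82.46 Ω.
Fractional drop under load = R_th/(R_th + R_L) = 82.46 / (82.46 + 10800) = 0.007577.
So the output falls by 0.758 %.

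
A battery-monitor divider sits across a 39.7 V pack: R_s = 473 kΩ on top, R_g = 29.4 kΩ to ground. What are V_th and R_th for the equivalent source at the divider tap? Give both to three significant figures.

V_th = 2.32 V, R_th = 27.7 kΩ

V_th is the open-circuit tap voltage: 39.7 × 29.4/(473 + 29.4) = 2.32 V.
With the supply zeroed, R_s and R_g appear in parallel from the tap: R_th = R_s‖R_g = (473 × 29.4)/502.4 = 27.7 kΩ.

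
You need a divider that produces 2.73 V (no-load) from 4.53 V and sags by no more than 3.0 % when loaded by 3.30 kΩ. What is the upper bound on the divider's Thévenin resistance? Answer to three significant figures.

R_th ≤ 102 Ω

Loading drop = R_th/(R_th + R_L) ≤ 0.0300, so R_th ≤ R_L · ε/(1−ε) = 3.30 kΩ × 0.0300/0.9700 = 102 Ω.
(Any R1, R2 with R2/(R1+R2) = 0.603 and R1‖R2 ≤ 102 Ω will meet the spec.)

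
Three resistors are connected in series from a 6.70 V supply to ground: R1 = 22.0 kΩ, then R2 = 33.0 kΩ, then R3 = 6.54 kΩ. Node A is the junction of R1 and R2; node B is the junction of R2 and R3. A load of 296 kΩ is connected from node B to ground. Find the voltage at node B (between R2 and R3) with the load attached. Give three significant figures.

At node B, R3 is in parallel with the load: R3‖R_L = 6.399 kΩ.
Below node A the resistance is R2 + (R3‖R_L) = 39.40 kΩ, so V_A = 6.70 × 39.40/61.40 = 4.299 V.
Then V_B = V_A × (R3‖R_L)/(R2 + R3‖R_L) = 4.299 × 6.399/39.40 = 0.698 V.

V ≈ 0.698 V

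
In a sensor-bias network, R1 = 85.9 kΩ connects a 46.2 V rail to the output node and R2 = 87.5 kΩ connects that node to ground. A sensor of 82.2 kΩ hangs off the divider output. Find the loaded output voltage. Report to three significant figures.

The load sits in parallel with R2: R2‖R_L = (87.5 × 82.2) / (87.5 + 82.2) = 42.38 kΩ.
V_out = 46.2 × 42.38 / (85.9 + 42.38) = 46.2 × 42.38/128.3 = 15.3 V.

V_out ≈ 15.3 V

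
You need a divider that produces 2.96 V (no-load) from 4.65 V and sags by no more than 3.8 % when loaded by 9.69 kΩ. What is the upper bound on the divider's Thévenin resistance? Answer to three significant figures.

Loading drop = R_th/(R_th + R_L) ≤ 0.0380, so R_th ≤ R_L · ε/(1−ε) = 9.69 kΩ × 0.0380/0.9620 = 383 Ω.
(Any R1, R2 with R2/(R1+R2) = 0.637 and R1‖R2 ≤ 383 Ω will meet the spec.)

R_th ≤ 383 Ω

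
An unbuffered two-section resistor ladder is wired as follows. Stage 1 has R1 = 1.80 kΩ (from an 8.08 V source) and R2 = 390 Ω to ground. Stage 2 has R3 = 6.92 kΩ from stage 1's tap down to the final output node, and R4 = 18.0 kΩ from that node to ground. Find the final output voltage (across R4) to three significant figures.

Stage 2 presents R3+R4 = 24920 Ω as a load on stage 1's tap.
Stage 1's lower leg becomes R2‖(R3+R4) = 384.0 Ω, so V_mid = 8.08 × 384.0/2184 = 1.421 V.
Stage 2 is itself unloaded: V_out = V_mid × R4/(R3+R4) = 1.421 × 18000/24920 = 1.03 V.

V_out ≈ 1.03 V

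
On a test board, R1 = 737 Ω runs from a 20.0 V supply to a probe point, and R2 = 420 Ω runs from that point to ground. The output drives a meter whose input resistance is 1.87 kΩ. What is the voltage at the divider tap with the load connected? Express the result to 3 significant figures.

The load sits in parallel with R2: R2‖R_L = (420 × 1870) / (420 + 1870) = 343.0 Ω.
V_out = 20.0 × 343.0 / (737 + 343.0) = 20.0 × 343.0/1080 = 6.35 V.

V_out ≈ 6.35 V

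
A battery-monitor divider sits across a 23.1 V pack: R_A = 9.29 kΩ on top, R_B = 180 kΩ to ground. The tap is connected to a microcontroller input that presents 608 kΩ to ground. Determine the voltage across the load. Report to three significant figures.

The load sits in parallel with R_B: R_B‖R_L = (180 × 608) / (180 + 608) = 138.9 kΩ.
V_out = 23.1 × 138.9 / (9.29 + 138.9) = 23.1 × 138.9/148.2 = 21.7 V.
(Unloaded it would have been 22.0 V.)

V_out ≈ 21.7 V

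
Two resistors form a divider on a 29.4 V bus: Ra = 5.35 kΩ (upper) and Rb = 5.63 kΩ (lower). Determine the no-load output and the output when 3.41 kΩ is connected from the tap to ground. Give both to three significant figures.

Open-circuit: V = 29.4 × 5.63/(5.35 + 5.63) = 15.1 V.
With the load, Rb becomes Rb‖R_L = 2.124 kΩ, so V = 29.4 × 2.124/7.474 = 8.35 V.

Unloaded: 15.1 V; loaded: 8.35 V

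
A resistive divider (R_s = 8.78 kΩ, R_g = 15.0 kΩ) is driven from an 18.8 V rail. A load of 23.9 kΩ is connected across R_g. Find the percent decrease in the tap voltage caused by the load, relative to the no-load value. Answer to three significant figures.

18.8 %

The divider's output (Thévenin) resistance is R_s‖R_g = 5.538 kΩ.
Fractional drop under load = R_th/(R_th + R_L) = 5.538 / (5.538 + 23.9) = 0.1881.
So the output falls by 18.8 %.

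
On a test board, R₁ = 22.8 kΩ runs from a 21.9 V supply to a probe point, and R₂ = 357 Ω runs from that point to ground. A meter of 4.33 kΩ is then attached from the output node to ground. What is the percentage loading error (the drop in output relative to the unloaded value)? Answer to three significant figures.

The divider's output (Thévenin) resistance is R₁‖R₂ = 351.5 Ω.
Fractional drop under load = R_th/(R_th + R_L) = 351.5 / (351.5 + 4330) = 0.07508.
So the output falls by 7.51 %.

7.51 %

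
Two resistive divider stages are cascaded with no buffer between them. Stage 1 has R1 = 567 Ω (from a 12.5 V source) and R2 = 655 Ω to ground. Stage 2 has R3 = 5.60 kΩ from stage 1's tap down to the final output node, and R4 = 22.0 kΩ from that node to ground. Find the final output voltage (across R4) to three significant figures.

V_out ≈ 5.28 V

Stage 2 presents R3+R4 = 27600 Ω as a load on stage 1's tap.
Stage 1's lower leg becomes R2‖(R3+R4) = 639.8 Ω, so V_mid = 12.5 × 639.8/1207 = 6.627 V.
Stage 2 is itself unloaded: V_out = V_mid × R4/(R3+R4) = 6.627 × 22000/27600 = 5.28 V.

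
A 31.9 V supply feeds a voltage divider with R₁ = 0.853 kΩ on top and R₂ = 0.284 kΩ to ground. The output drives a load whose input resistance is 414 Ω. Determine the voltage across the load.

The load sits in parallel with R₂: R₂‖R_L = (284 × 414) / (284 + 414) = 168.4 Ω.
V_out = 31.9 × 168.4 / (853 + 168.4) = 31.9 × 168.4/1021 = 5.26 V.
(Unloaded it would have been 7.97 V.)

V_out ≈ 5.26 V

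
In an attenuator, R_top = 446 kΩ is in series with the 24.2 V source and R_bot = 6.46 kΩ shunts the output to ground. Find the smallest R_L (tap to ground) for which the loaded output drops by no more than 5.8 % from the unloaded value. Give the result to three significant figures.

Output resistance R_th = R_top‖R_bot = (446 × 6.46)/452.5 = 6.368 kΩ.
The fractional drop is R_th/(R_th + R_L); requiring this ≤ 0.0580 gives R_L ≥ R_th(1/0.0580 − 1) = 6.368 × 16.24 = 103 kΩ.

R_L(min) ≈ 103 kΩ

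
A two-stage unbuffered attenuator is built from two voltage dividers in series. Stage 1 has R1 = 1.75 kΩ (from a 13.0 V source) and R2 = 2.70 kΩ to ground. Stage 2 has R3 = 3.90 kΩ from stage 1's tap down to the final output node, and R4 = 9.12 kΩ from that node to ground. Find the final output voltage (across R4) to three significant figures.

Stage 2 presents R3+R4 = 13.02 kΩ as a load on stage 1's tap.
Stage 1's lower leg becomes R2‖(R3+R4) = 2.236 kΩ, so V_mid = 13.0 × 2.236/3.986 = 7.293 V.
Stage 2 is itself unloaded: V_out = V_mid × R4/(R3+R4) = 7.293 × 9.12/13.02 = 5.11 V.

V_out ≈ 5.11 V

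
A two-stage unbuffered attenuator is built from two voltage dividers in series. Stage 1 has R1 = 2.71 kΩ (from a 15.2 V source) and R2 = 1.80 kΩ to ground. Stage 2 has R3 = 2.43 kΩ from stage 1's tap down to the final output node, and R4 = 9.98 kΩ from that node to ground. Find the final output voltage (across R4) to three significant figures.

Stage 2 presents R3+R4 = 12.41 kΩ as a load on stage 1's tap.
Stage 1's lower leg becomes R2‖(R3+R4) = 1.572 kΩ, so V_mid = 15.2 × 1.572/4.282 = 5.580 V.
Stage 2 is itself unloaded: V_out = V_mid × R4/(R3+R4) = 5.580 × 9.98/12.41 = 4.49 V.

V_out ≈ 4.49 V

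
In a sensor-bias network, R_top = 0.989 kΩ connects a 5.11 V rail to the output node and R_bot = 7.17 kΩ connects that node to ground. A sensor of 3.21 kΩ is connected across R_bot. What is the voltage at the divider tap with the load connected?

The load sits in parallel with R_bot: R_bot‖R_L = (7170 × 3210) / (7170 + 3210) = 2217 Ω.
V_out = 5.11 × 2217 / (989 + 2217) = 5.11 × 2217/3206 = 3.53 V.

V_out ≈ 3.53 V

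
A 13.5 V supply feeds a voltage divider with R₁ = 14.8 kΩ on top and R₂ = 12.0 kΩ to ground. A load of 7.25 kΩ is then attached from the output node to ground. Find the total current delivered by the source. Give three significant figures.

I ≈ 0.699 mA

R₂‖R_L = 4.519 kΩ, so the source sees R₁ + R₂‖R_L = 19.32 kΩ.
I = 13.5 V / 19.32 kΩ = 0.699 mA.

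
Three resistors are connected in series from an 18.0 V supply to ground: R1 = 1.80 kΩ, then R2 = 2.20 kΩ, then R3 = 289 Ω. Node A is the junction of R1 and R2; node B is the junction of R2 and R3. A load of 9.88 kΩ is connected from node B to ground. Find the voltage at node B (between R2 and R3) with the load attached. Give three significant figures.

At node B, R3 is in parallel with the load: R3‖R_L = 280.8 Ω.
Below node A the resistance is R2 + (R3‖R_L) = 2481 Ω, so V_A = 18.0 × 2481/4281 = 10.43 V.
Then V_B = V_A × (R3‖R_L)/(R2 + R3‖R_L) = 10.43 × 280.8/2481 = 1.18 V.

V ≈ 1.18 V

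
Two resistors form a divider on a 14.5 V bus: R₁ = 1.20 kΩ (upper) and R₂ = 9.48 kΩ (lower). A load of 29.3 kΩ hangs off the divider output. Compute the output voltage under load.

V_out ≈ 12.4 V

The load sits in parallel with R₂: R₂‖R_L = (9.48 × 29.3) / (9.48 + 29.3) = 7.163 kΩ.
V_out = 14.5 × 7.163 / (1.20 + 7.163) = 14.5 × 7.163/8.363 = 12.4 V.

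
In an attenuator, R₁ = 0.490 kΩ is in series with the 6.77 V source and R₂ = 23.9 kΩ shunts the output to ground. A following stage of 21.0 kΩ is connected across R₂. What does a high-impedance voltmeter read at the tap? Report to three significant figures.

V_out ≈ 6.49 V

The load sits in parallel with R₂: R₂‖R_L = (23900 × 21000) / (23900 + 21000) = 11180 Ω.
V_out = 6.77 × 11180 / (490 + 11180) = 6.77 × 11180/11670 = 6.49 V.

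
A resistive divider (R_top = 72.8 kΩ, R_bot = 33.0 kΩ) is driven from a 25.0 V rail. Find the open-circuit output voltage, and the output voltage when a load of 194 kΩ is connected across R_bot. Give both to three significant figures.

Unloaded: 7.80 V; loaded: 6.98 V

Open-circuit: V = 25.0 × 33.0/(72.8 + 33.0) = 7.80 V.
With the load, R_bot becomes R_bot‖R_L = 28.20 kΩ, so V = 25.0 × 28.20/101.0 = 6.98 V.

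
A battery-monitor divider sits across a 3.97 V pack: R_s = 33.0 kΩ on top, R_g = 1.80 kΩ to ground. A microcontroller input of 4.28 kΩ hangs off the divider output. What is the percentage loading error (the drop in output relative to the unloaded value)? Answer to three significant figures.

The divider's output (Thévenin) resistance is R_s‖R_g = 1.707 kΩ.
Fractional drop under load = R_th/(R_th + R_L) = 1.707 / (1.707 + 4.28) = 0.2851.
So the output falls by 28.5 %.

28.5 %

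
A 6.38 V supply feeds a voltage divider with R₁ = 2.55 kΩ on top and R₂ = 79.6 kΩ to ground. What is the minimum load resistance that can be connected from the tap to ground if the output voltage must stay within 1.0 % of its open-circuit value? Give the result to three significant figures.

R_L(min) ≈ 245 kΩ

Output resistance R_th = R₁‖R₂ = (2.55 × 79.6)/82.15 = 2.471 kΩ.
The fractional drop is R_th/(R_th + R_L); requiring this ≤ 0.0100 gives R_L ≥ R_th(1/0.0100 − 1) = 2.471 × 99.00 = 245 kΩ.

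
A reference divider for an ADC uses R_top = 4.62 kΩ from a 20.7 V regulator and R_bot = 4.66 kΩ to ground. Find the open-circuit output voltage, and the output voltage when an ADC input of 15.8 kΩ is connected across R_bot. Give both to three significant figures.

Open-circuit: V = 20.7 × 4.66/(4.62 + 4.66) = 10.4 V.
With the load, R_bot becomes R_bot‖R_L = 3.599 kΩ, so V = 20.7 × 3.599/8.219 = 9.06 V.

Unloaded: 10.4 V; loaded: 9.06 V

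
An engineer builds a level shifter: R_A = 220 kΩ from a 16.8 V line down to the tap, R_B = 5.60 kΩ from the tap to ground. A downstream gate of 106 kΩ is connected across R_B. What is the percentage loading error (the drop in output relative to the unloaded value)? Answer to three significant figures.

The divider's output (Thévenin) resistance is R_A‖R_B = 5.461 kΩ.
Fractional drop under load = R_th/(R_th + R_L) = 5.461 / (5.461 + 106) = 0.04899.
So the output falls by 4.90 %.

4.90 %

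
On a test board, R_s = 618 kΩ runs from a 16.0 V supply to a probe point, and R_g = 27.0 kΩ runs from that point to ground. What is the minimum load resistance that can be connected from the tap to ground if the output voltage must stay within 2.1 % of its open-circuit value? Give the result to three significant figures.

R_L(min) ≈ 1.21 MΩ

Output resistance R_th = R_s‖R_g = (618 × 27.0)/645.0 = 25.87 kΩ.
The fractional drop is R_th/(R_th + R_L); requiring this ≤ 0.0210 gives R_L ≥ R_th(1/0.0210 − 1) = 25.87 × 46.62 = 1.21 MΩ.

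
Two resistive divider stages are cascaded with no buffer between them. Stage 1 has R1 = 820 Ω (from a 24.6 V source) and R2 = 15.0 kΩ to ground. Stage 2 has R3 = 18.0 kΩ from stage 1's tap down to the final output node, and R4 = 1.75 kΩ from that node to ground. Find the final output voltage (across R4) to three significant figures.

Stage 2 presents R3+R4 = 19750 Ω as a load on stage 1's tap.
Stage 1's lower leg becomes R2‖(R3+R4) = 8525 Ω, so V_mid = 24.6 × 8525/9345 = 22.44 V.
Stage 2 is itself unloaded: V_out = V_mid × R4/(R3+R4) = 22.44 × 1750/19750 = 1.99 V.

V_out ≈ 1.99 V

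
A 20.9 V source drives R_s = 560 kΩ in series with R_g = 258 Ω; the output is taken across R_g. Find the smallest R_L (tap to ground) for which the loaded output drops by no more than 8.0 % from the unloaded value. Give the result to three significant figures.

R_L(min) ≈ 2.97 kΩ

Output resistance R_th = R_s‖R_g = (560000 × 258)/560300 = 257.9 Ω.
The fractional drop is R_th/(R_th + R_L); requiring this ≤ 0.0800 gives R_L ≥ R_th(1/0.0800 − 1) = 257.9 × 11.50 = 2.97 kΩ.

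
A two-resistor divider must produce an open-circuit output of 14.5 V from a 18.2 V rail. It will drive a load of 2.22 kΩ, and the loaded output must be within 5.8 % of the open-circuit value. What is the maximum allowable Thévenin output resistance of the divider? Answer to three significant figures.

R_th ≤ 137 Ω

Loading drop = R_th/(R_th + R_L) ≤ 0.0580, so R_th ≤ R_L · ε/(1−ε) = 2.22 kΩ × 0.0580/0.9420 = 137 Ω.
(Any R1, R2 with R2/(R1+R2) = 0.797 and R1‖R2 ≤ 137 Ω will meet the spec.)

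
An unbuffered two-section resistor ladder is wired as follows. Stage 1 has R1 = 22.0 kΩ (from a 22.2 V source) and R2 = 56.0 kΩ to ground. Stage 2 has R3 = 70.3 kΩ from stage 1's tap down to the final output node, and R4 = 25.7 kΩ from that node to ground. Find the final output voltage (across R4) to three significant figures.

Stage 2 presents R3+R4 = 96.00 kΩ as a load on stage 1's tap.
Stage 1's lower leg becomes R2‖(R3+R4) = 35.37 kΩ, so V_mid = 22.2 × 35.37/57.37 = 13.69 V.
Stage 2 is itself unloaded: V_out = V_mid × R4/(R3+R4) = 13.69 × 25.7/96.00 = 3.66 V.

V_out ≈ 3.66 V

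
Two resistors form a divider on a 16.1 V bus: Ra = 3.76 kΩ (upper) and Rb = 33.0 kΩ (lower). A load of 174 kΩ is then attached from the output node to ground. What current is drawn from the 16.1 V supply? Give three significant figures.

Rb‖R_L = 27.74 kΩ, so the source sees Ra + Rb‖R_L = 31.50 kΩ.
I = 16.1 V / 31.50 kΩ = 0.511 mA.

I ≈ 0.511 mA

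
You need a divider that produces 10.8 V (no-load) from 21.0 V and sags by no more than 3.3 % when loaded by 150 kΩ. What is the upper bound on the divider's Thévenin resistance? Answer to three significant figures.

Loading drop = R_th/(R_th + R_L) ≤ 0.0330, so R_th ≤ R_L · ε/(1−ε) = 150 kΩ × 0.0330/0.9670 = 5.12 kΩ.

R_th ≤ 5.12 kΩ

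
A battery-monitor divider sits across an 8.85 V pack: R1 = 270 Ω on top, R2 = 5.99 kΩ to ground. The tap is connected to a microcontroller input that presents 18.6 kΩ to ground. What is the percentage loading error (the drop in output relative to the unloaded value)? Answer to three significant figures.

1.37 %

The divider's output (Thévenin) resistance is R1‖R2 = 258.4 Ω.
Fractional drop under load = R_th/(R_th + R_L) = 258.4 / (258.4 + 18600) = 0.01370.
So the output falls by 1.37 %.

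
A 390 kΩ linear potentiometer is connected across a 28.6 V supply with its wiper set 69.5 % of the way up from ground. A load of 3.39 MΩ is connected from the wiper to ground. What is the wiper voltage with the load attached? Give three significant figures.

The wiper splits the pot into (1−α)R = 119.0 kΩ above and αR = 271.1 kΩ below.
Lower section ‖ load = 251.0 kΩ.
V_wiper = 28.6 × 251.0/(119.0 + 251.0) = 19.4 V.

V ≈ 19.4 V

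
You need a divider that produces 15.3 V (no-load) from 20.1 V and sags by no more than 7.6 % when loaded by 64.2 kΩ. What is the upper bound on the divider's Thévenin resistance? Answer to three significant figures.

Loading drop = R_th/(R_th + R_L) ≤ 0.0760, so R_th ≤ R_L · ε/(1−ε) = 64.2 kΩ × 0.0760/0.9240 = 5.28 kΩ.
(Any R1, R2 with R2/(R1+R2) = 0.761 and R1‖R2 ≤ 5.28 kΩ will meet the spec.)

R_th ≤ 5.28 kΩ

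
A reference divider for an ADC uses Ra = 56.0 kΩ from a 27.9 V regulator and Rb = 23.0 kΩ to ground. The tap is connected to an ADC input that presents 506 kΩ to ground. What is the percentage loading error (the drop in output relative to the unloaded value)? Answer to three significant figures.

The divider's output (Thévenin) resistance is Ra‖Rb = 16.30 kΩ.
Fractional drop under load = R_th/(R_th + R_L) = 16.30 / (16.30 + 506) = 0.03122.
So the output falls by 3.12 %.

3.12 %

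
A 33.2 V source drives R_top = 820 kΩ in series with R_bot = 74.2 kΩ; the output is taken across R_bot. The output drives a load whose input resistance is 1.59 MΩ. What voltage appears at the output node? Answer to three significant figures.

The load sits in parallel with R_bot: R_bot‖R_L = (74.2 × 1590) / (74.2 + 1590) = 70.89 kΩ.
V_out = 33.2 × 70.89 / (820 + 70.89) = 33.2 × 70.89/890.9 = 2.64 V.

V_out ≈ 2.64 V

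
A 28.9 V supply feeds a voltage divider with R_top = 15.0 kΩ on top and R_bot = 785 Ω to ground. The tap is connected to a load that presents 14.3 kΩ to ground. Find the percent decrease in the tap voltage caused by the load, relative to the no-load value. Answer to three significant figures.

The divider's output (Thévenin) resistance is R_top‖R_bot = 746.0 Ω.
Fractional drop under load = R_th/(R_th + R_L) = 746.0 / (746.0 + 14300) = 0.04958.
So the output falls by 4.96 %.

4.96 %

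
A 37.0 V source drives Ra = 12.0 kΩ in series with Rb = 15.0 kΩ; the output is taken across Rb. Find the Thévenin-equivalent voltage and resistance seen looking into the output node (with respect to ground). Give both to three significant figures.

V_th is the open-circuit tap voltage: 37.0 × 15.0/(12.0 + 15.0) = 20.6 V.
With the supply zeroed, Ra and Rb appear in parallel from the tap: R_th = Ra‖Rb = (12.0 × 15.0)/27.00 = 6.67 kΩ.

V_th = 20.6 V, R_th = 6.67 kΩ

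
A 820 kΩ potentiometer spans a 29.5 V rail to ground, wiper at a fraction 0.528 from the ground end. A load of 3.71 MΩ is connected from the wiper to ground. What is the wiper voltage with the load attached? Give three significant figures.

The wiper splits the pot into (1−α)R = 387.0 kΩ above and αR = 433.0 kΩ below.
Lower section ‖ load = 387.7 kΩ.
V_wiper = 29.5 × 387.7/(387.0 + 387.7) = 14.8 V.

V ≈ 14.8 V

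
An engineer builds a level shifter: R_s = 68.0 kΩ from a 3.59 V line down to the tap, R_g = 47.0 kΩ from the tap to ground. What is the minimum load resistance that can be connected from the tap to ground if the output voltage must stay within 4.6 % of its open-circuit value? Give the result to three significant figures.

R_L(min) ≈ 576 kΩ

Output resistance R_th = R_s‖R_g = (68.0 × 47.0)/115.0 = 27.79 kΩ.
The fractional drop is R_th/(R_th + R_L); requiring this ≤ 0.0460 gives R_L ≥ R_th(1/0.0460 − 1) = 27.79 × 20.74 = 576 kΩ.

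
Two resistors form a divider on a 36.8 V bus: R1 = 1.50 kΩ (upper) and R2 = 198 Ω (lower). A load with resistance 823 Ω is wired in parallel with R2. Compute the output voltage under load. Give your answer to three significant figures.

V_out ≈ 3.54 V

The load sits in parallel with R2: R2‖R_L = (198 × 823) / (198 + 823) = 159.6 Ω.
V_out = 36.8 × 159.6 / (1500 + 159.6) = 36.8 × 159.6/1660 = 3.54 V.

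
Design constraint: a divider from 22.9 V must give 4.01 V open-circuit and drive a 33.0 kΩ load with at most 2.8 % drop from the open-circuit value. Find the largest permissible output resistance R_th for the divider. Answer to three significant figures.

Loading drop = R_th/(R_th + R_L) ≤ 0.0280, so R_th ≤ R_L · ε/(1−ε) = 33.0 kΩ × 0.0280/0.9720 = 951 Ω.
(Any R1, R2 with R2/(R1+R2) = 0.175 and R1‖R2 ≤ 951 Ω will meet the spec.)

R_th ≤ 951 Ω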